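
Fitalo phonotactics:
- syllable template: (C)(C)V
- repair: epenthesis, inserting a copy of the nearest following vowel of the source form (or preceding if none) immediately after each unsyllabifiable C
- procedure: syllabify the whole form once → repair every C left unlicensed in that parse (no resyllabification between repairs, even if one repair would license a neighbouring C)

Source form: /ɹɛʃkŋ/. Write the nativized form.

ɹɛʃɛkɛŋɛ

Syllabifying with onset maximization leaves /ʃ/, /k/, /ŋ/ stranded (no codas are permitted; onsets may contain at most 2 consonants).
Epenthesis after each stranded consonant: /ʃ/ → /ʃɛ/, /k/ → /kɛ/, /ŋ/ → /ŋɛ/.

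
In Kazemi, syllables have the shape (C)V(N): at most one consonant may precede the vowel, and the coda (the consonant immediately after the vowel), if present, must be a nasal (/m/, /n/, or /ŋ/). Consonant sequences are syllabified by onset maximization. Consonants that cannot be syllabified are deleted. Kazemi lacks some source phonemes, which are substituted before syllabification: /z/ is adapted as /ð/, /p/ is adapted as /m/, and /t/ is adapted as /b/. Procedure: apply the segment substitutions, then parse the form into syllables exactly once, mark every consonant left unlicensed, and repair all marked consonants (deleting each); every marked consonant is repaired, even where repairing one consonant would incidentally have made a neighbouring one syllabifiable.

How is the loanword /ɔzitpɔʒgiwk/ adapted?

Substitution: /z/ → /ð/, /t/ → /b/, /p/ → /m/, giving /ɔðibmɔʒgiwk/.
The consonants /b/, /ʒ/, /w/, /k/ cannot be parsed into a legal (C)V(N) syllable (only a nasal (/m/, /n/, or /ŋ/) is licensed in coda position; onsets are limited to one consonant).
Deletion applies to /b/, /ʒ/, /w/, /k/.

ɔðimɔgi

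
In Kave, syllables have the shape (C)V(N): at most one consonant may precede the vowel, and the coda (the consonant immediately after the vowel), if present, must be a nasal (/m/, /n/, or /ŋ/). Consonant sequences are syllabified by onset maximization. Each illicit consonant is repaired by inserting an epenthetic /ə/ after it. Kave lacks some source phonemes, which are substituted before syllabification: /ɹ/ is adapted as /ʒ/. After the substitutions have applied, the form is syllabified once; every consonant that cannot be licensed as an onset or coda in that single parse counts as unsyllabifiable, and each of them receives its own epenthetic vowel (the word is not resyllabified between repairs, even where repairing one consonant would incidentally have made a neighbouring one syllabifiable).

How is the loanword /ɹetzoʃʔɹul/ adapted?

ʒetəzoʃəʔəʒulə

Substitution: /ɹ/ → /ʒ/, giving /ʒetzoʃʔʒul/.
The consonants /t/, /ʃ/, /ʔ/, /l/ cannot be parsed into a legal (C)V(N) syllable (only a nasal (/m/, /n/, or /ŋ/) is licensed in coda position; onsets are limited to one consonant).
Inserting the epenthetic vowel yields /t/ → /tə/, /ʃ/ → /ʃə/, /ʔ/ → /ʔə/, /l/ → /lə/.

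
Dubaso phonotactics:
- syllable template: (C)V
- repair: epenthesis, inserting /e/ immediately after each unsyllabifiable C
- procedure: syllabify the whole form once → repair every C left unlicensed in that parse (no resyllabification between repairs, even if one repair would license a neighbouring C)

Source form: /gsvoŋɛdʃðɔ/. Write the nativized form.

gesevoŋɛdeʃeðɔ

Syllabifying with onset maximization leaves /g/, /s/, /d/, /ʃ/ stranded (no codas are permitted; onsets are limited to one consonant).
Inserting the epenthetic vowel yields /g/ → /ge/, /s/ → /se/, /d/ → /de/, /ʃ/ → /ʃe/.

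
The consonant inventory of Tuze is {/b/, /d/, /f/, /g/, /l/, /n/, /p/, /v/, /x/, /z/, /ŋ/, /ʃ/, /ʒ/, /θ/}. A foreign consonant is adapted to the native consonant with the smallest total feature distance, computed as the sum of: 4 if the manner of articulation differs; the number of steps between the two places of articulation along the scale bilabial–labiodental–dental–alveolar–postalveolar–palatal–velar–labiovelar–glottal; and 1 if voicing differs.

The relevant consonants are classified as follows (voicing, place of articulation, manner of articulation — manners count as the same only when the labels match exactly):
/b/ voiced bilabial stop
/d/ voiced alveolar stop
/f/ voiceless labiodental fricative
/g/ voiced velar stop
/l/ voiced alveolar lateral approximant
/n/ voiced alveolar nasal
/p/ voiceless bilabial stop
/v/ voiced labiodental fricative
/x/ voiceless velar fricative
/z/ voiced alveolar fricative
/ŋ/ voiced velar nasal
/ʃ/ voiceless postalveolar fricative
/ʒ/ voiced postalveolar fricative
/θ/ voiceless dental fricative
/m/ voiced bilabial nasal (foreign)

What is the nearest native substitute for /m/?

n

/n/ is closest: same manner (nasal), place distance 3 (bilabial→alveolar), same voicing; total 3. Next closest is /b/ at distance 4.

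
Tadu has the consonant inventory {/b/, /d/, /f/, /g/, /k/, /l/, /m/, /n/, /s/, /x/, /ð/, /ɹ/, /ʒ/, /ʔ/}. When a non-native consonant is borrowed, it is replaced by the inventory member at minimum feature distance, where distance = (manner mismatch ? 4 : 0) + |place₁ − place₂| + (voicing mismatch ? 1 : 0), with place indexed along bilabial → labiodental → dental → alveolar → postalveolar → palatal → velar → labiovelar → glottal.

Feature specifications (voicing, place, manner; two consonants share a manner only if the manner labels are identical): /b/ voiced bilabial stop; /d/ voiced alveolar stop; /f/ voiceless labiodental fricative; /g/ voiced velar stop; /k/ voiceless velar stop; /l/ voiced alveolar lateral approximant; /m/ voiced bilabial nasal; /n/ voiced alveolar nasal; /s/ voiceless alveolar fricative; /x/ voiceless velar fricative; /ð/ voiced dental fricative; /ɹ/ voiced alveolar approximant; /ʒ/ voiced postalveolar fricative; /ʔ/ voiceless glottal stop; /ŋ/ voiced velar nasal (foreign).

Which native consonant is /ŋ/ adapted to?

/n/ is closest: same manner (nasal), place distance 3 (velar→alveolar), same voicing; total 3. Next closest is /g/ at distance 4.

n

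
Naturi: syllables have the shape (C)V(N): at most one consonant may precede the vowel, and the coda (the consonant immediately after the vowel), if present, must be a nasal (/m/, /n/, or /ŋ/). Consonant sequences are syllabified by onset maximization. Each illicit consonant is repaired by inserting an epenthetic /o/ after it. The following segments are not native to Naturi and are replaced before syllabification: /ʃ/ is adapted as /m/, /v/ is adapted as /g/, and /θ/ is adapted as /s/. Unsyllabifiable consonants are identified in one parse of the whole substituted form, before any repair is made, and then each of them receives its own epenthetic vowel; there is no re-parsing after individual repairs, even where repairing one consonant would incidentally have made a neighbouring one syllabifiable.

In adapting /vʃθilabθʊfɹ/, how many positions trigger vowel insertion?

After substitution the input is /gmsilabsʊfɹ/.
The unsyllabifiable consonants are /g/, /m/, /b/, /f/, /ɹ/; each receives one epenthetic vowel.

5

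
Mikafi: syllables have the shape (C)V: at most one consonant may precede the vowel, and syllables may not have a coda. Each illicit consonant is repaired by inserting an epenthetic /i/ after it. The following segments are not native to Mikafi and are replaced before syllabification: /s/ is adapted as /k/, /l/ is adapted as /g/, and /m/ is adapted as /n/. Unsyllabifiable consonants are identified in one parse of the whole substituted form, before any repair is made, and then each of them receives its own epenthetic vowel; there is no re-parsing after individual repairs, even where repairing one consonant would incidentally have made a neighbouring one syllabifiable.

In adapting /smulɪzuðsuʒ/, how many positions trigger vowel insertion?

3

After substitution the input is /knugɪzuðkuʒ/.
The unsyllabifiable consonants are /k/, /ð/, /ʒ/; each receives one epenthetic vowel.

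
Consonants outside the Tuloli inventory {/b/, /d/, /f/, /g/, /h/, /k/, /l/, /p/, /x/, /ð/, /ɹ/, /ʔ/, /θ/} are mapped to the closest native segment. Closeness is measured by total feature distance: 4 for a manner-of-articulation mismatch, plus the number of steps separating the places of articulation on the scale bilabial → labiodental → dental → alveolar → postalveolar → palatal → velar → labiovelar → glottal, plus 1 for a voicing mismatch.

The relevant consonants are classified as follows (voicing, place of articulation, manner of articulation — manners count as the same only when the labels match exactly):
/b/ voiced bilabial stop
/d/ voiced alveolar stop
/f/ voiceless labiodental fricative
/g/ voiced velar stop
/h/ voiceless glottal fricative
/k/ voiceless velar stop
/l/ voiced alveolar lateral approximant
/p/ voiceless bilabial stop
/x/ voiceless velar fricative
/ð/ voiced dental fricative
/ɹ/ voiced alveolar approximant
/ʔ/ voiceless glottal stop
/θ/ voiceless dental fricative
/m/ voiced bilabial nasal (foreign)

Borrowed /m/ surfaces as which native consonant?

/b/ is closest: manner differs (nasal→stop, +4), place distance 0 (bilabial→bilabial), same voicing; total 4. Next closest is /p/ at distance 5.

b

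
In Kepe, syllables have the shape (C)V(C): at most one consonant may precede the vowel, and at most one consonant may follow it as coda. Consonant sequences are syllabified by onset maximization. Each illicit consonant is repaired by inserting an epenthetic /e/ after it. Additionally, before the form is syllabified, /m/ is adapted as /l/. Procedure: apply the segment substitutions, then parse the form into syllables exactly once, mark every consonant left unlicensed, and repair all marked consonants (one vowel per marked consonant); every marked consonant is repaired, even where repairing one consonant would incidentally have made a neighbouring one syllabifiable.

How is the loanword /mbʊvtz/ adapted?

Substitution: /m/ → /l/, giving /lbʊvtz/.
The consonants /l/, /t/, /z/ cannot be parsed into a legal (C)V(C) syllable (at most one coda consonant is licensed; onsets are limited to one consonant).
Each unlicensed consonant becomes the onset of a new syllable: /l/ → /le/, /t/ → /te/, /z/ → /ze/.

lebʊvteze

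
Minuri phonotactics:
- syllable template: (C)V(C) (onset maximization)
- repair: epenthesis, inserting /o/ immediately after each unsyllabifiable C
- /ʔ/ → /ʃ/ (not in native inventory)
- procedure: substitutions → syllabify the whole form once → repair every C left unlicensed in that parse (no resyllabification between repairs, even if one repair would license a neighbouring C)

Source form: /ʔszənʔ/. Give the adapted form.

ʃosozənʃo

Substitution: /ʔ/ → /ʃ/, giving /ʃszənʃ/.
Syllabifying with onset maximization leaves /ʃ/, /s/, /ʃ/ stranded (at most one coda consonant is licensed; onsets are limited to one consonant).
Epenthesis after each stranded consonant: /ʃ/ → /ʃo/, /s/ → /so/, /ʃ/ → /ʃo/.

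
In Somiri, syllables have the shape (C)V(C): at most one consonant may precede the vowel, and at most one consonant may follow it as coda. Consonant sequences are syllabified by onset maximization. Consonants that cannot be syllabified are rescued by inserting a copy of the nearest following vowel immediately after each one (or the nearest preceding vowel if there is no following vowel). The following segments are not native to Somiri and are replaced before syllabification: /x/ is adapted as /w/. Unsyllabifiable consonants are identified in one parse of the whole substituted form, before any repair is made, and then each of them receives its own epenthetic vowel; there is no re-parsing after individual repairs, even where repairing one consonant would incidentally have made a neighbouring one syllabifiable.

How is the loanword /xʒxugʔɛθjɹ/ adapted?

Substitution: /x/ → /w/, giving /wʒwugʔɛθjɹ/.
The consonants /w/, /ʒ/, /j/, /ɹ/ cannot be parsed into a legal (C)V(C) syllable (at most one coda consonant is licensed; onsets are limited to one consonant).
Each unlicensed consonant becomes the onset of a new syllable: /w/ → /wu/, /ʒ/ → /ʒu/, /j/ → /jɛ/, /ɹ/ → /ɹɛ/.

wuʒuwugʔɛθjɛɹɛ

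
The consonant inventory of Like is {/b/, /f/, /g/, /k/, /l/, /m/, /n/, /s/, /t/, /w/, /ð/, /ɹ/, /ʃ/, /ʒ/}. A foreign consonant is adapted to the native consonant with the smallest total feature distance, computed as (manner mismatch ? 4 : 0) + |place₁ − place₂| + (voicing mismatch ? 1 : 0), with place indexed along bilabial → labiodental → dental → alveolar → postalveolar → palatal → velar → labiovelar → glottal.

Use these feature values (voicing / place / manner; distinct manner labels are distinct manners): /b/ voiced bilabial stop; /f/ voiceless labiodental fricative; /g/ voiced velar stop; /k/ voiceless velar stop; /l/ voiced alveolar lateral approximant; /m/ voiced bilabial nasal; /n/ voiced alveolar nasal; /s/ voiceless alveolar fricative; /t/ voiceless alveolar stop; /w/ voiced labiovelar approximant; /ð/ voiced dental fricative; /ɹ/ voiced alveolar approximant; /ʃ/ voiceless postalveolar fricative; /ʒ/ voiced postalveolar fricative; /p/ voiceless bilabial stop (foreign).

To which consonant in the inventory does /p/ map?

/b/ is closest: same manner (stop), place distance 0 (bilabial→bilabial), voicing differs (+1); total 1. Next closest is /t/ at distance 3.

b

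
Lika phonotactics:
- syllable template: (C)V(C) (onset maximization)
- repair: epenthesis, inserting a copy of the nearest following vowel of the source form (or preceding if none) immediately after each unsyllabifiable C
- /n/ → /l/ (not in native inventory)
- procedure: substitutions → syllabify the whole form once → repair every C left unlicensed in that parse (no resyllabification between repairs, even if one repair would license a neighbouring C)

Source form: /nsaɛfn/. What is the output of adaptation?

lasaɛflɛ

Substitution: /n/ → /l/, giving /lsaɛfl/.
Under (C)V(C), the unsyllabifiable consonants are /l/, /l/ (at most one coda consonant is licensed; onsets are limited to one consonant).
Epenthesis after each stranded consonant: /l/ → /la/, /l/ → /lɛ/.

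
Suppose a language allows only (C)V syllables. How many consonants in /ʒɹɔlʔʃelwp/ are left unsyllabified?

The consonants /ʒ/, /l/, /ʔ/, /l/, /w/, /p/ cannot be parsed into a legal (C)V syllable (no codas are permitted; onsets are limited to one consonant).

6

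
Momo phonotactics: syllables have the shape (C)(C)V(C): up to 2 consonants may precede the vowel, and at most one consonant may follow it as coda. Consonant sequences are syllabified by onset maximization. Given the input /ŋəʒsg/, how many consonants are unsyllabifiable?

The consonants /s/, /g/ cannot be parsed into a legal (C)(C)V(C) syllable (at most one coda consonant is licensed; onsets may contain at most 2 consonants).

2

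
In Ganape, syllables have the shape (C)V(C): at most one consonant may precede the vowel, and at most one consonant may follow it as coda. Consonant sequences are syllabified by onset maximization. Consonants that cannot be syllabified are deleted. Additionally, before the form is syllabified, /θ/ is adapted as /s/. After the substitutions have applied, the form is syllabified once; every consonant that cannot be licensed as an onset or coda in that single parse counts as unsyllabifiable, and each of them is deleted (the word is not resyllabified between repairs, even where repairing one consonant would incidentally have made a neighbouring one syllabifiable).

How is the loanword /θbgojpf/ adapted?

goj

Substitution: /θ/ → /s/, giving /sbgojpf/.
The consonants /s/, /b/, /p/, /f/ cannot be parsed into a legal (C)V(C) syllable (at most one coda consonant is licensed; onsets are limited to one consonant).
Deletion applies to /s/, /b/, /p/, /f/.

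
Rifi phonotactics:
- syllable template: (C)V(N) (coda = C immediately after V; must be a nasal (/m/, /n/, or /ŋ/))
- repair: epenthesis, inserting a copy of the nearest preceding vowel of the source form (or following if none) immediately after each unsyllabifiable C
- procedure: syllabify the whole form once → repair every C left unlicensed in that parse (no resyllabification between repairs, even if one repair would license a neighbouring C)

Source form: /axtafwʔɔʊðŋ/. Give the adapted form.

The consonants /x/, /f/, /w/, /ð/, /ŋ/ cannot be parsed into a legal (C)V(N) syllable (only a nasal (/m/, /n/, or /ŋ/) is licensed in coda position; onsets are limited to one consonant).
Each unlicensed consonant becomes the onset of a new syllable: /x/ → /xa/, /f/ → /fa/, /w/ → /wa/, /ð/ → /ðʊ/, /ŋ/ → /ŋʊ/.

axatafawaʔɔʊðʊŋʊ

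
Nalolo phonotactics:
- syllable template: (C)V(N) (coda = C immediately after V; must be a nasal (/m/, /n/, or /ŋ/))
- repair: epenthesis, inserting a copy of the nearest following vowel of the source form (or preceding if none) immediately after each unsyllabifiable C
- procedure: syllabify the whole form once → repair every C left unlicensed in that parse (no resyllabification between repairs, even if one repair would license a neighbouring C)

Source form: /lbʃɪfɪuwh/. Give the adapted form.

Under (C)V(N), the unsyllabifiable consonants are /l/, /b/, /w/, /h/ (only a nasal (/m/, /n/, or /ŋ/) is licensed in coda position; onsets are limited to one consonant).
Inserting the epenthetic vowel yields /l/ → /lɪ/, /b/ → /bɪ/, /w/ → /wu/, /h/ → /hu/.

lɪbɪʃɪfɪuwuhu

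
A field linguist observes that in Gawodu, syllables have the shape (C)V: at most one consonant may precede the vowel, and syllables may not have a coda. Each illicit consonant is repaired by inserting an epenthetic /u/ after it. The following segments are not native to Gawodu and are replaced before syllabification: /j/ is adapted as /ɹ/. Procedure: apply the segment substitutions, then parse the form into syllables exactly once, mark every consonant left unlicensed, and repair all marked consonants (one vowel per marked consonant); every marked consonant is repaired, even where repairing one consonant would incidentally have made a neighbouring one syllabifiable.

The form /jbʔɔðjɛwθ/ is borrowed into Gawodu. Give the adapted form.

ɹubuʔɔðuɹɛwuθu

Substitution: /j/ → /ɹ/, giving /ɹbʔɔðɹɛwθ/.
Syllabifying with onset maximization leaves /ɹ/, /b/, /ð/, /w/, /θ/ stranded (no codas are permitted; onsets are limited to one consonant).
Each unlicensed consonant becomes the onset of a new syllable: /ɹ/ → /ɹu/, /b/ → /bu/, /ð/ → /ðu/, /w/ → /wu/, /θ/ → /θu/.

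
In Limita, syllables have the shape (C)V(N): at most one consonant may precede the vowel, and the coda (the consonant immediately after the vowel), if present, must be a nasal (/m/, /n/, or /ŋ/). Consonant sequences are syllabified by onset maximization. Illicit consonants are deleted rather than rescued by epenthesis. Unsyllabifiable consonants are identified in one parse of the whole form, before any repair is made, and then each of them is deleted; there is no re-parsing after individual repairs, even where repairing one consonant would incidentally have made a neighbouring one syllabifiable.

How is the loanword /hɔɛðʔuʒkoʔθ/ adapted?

hɔɛʔuko

Under (C)V(N), the unsyllabifiable consonants are /ð/, /ʒ/, /ʔ/, /θ/ (only a nasal (/m/, /n/, or /ŋ/) is licensed in coda position; onsets are limited to one consonant).
Deletion applies to /ð/, /ʒ/, /ʔ/, /θ/.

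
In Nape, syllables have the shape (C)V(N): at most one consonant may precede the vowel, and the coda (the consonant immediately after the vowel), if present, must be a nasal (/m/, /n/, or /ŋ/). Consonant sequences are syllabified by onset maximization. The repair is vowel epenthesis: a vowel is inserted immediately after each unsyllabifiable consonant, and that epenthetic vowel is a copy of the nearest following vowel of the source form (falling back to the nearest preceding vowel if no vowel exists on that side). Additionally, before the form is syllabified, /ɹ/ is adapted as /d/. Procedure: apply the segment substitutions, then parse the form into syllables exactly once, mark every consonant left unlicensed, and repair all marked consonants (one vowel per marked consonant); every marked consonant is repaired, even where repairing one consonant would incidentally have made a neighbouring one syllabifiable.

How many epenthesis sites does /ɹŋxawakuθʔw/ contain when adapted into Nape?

5

After substitution the input is /dŋxawakuθʔw/.
The unsyllabifiable consonants are /d/, /ŋ/, /θ/, /ʔ/, /w/; each receives one epenthetic vowel.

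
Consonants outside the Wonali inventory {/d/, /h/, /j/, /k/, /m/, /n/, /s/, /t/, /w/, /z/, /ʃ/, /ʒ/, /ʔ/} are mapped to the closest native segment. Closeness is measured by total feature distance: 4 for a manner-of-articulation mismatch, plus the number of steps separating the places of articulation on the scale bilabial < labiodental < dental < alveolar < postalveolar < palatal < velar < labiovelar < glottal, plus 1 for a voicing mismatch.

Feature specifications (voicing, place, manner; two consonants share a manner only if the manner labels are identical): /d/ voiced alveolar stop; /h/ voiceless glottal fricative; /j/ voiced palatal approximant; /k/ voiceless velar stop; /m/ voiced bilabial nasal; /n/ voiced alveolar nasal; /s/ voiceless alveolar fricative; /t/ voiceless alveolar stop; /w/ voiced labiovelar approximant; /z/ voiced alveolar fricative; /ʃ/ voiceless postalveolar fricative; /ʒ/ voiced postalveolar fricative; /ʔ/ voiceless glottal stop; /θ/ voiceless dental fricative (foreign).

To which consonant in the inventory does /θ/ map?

/s/ is closest: same manner (fricative), place distance 1 (dental→alveolar), same voicing; total 1. Next closest is /z/ at distance 2.

s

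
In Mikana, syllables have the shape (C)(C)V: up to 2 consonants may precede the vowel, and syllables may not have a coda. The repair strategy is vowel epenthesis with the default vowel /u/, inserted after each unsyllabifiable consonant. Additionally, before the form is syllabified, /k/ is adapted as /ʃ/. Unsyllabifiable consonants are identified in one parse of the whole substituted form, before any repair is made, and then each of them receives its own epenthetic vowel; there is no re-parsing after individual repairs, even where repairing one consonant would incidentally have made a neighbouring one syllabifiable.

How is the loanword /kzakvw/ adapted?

Substitution: /k/ → /ʃ/, giving /ʃzaʃvw/.
Syllabifying with onset maximization leaves /ʃ/, /v/, /w/ stranded (no codas are permitted; onsets may contain at most 2 consonants).
Inserting the epenthetic vowel yields /ʃ/ → /ʃu/, /v/ → /vu/, /w/ → /wu/.

ʃzaʃuvuwu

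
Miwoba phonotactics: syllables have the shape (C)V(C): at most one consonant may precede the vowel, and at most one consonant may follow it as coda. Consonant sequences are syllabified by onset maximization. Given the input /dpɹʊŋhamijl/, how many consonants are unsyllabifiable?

Under (C)V(C), the unsyllabifiable consonants are /d/, /p/, /l/ (at most one coda consonant is licensed; onsets are limited to one consonant).

3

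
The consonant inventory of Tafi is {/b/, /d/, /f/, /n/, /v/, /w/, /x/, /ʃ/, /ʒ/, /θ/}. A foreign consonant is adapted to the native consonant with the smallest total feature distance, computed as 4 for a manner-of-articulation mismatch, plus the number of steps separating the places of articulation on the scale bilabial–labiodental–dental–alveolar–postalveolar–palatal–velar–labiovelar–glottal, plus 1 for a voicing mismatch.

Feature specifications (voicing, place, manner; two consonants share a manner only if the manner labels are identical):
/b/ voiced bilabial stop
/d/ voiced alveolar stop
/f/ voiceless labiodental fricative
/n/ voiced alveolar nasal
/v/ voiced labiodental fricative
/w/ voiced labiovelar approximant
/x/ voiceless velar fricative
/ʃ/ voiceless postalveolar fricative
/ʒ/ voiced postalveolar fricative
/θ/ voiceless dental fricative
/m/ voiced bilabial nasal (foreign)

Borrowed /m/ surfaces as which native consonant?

n

/n/ is closest: same manner (nasal), place distance 3 (bilabial→alveolar), same voicing; total 3. Next closest is /b/ at distance 4.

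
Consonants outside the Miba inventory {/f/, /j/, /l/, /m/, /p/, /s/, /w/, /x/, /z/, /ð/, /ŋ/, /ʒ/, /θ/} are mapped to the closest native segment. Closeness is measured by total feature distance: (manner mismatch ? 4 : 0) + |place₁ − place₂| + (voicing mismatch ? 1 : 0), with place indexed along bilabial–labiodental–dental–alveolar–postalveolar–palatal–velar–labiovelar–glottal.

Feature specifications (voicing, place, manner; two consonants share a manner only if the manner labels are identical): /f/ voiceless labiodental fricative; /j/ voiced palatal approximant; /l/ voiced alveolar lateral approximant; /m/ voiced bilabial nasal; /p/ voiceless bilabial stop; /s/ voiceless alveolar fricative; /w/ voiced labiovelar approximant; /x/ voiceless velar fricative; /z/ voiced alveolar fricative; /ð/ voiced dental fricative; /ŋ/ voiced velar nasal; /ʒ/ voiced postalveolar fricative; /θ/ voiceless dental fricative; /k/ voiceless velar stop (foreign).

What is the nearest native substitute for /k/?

/x/ is closest: manner differs (stop→fricative, +4), place distance 0 (velar→velar), same voicing; total 4. Next closest is /ŋ/ at distance 5.

x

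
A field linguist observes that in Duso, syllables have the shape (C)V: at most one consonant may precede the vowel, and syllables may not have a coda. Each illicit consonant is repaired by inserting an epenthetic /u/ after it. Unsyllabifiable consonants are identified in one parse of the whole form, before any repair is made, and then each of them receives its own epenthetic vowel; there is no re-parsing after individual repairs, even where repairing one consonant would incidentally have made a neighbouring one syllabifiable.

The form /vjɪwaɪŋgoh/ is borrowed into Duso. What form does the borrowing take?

Syllabifying with onset maximization leaves /v/, /ŋ/, /h/ stranded (no codas are permitted; onsets are limited to one consonant).
Inserting the epenthetic vowel yields /v/ → /vu/, /ŋ/ → /ŋu/, /h/ → /hu/.

vujɪwaɪŋugohu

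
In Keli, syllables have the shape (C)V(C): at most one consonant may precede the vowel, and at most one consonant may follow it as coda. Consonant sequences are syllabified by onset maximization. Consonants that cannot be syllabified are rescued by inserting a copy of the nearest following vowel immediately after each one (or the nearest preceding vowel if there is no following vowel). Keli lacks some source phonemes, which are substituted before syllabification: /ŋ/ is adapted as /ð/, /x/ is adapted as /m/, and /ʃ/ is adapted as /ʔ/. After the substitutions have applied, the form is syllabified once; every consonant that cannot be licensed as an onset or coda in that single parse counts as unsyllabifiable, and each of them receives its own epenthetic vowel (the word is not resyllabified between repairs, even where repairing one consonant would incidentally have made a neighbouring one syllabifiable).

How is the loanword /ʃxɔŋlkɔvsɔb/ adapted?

Substitution: /ʃ/ → /ʔ/, /x/ → /m/, /ŋ/ → /ð/, giving /ʔmɔðlkɔvsɔb/.
Under (C)V(C), the unsyllabifiable consonants are /ʔ/, /l/ (at most one coda consonant is licensed; onsets are limited to one consonant).
Epenthesis after each stranded consonant: /ʔ/ → /ʔɔ/, /l/ → /lɔ/.

ʔɔmɔðlɔkɔvsɔb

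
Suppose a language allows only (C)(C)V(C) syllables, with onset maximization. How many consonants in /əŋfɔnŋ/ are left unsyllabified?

1

The consonants /ŋ/ cannot be parsed into a legal (C)(C)V(C) syllable (at most one coda consonant is licensed; onsets may contain at most 2 consonants).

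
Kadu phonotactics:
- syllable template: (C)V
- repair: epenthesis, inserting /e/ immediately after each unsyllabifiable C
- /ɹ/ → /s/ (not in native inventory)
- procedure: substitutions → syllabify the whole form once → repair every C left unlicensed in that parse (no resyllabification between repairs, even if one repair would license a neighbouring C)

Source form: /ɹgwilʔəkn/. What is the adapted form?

Substitution: /ɹ/ → /s/, giving /sgwilʔəkn/.
Under (C)V, the unsyllabifiable consonants are /s/, /g/, /l/, /k/, /n/ (no codas are permitted; onsets are limited to one consonant).
Epenthesis after each stranded consonant: /s/ → /se/, /g/ → /ge/, /l/ → /le/, /k/ → /ke/, /n/ → /ne/.

segewileʔəkene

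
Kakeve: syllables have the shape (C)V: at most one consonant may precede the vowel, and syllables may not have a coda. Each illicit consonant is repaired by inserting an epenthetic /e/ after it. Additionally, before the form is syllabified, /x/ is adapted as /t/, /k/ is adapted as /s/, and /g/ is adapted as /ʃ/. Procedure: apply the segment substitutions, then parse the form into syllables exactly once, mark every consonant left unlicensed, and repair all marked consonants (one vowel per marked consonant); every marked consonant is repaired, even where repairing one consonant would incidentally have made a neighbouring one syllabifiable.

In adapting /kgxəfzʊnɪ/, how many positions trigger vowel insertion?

After substitution the input is /sʃtəfzʊnɪ/.
The unsyllabifiable consonants are /s/, /ʃ/, /f/; each receives one epenthetic vowel.

3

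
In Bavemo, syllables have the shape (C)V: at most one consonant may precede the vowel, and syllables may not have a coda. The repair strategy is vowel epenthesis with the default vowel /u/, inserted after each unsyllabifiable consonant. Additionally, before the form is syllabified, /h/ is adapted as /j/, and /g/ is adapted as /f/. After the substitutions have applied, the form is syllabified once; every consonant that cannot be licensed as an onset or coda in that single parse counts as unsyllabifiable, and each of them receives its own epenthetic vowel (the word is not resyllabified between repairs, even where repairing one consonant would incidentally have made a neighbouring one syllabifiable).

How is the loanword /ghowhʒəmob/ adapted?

fujowujuʒəmobu

Substitution: /g/ → /f/, /h/ → /j/, giving /fjowjʒəmob/.
Syllabifying with onset maximization leaves /f/, /w/, /j/, /b/ stranded (no codas are permitted; onsets are limited to one consonant).
Each unlicensed consonant becomes the onset of a new syllable: /f/ → /fu/, /w/ → /wu/, /j/ → /ju/, /b/ → /bu/.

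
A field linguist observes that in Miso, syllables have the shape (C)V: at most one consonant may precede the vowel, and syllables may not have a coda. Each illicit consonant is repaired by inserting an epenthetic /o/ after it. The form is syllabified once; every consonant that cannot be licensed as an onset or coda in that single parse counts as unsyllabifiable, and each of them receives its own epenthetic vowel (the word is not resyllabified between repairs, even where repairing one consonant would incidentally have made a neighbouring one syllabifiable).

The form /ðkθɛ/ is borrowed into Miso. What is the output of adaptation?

ðokoθɛ

The consonants /ð/, /k/ cannot be parsed into a legal (C)V syllable (no codas are permitted; onsets are limited to one consonant).
Epenthesis after each stranded consonant: /ð/ → /ðo/, /k/ → /ko/.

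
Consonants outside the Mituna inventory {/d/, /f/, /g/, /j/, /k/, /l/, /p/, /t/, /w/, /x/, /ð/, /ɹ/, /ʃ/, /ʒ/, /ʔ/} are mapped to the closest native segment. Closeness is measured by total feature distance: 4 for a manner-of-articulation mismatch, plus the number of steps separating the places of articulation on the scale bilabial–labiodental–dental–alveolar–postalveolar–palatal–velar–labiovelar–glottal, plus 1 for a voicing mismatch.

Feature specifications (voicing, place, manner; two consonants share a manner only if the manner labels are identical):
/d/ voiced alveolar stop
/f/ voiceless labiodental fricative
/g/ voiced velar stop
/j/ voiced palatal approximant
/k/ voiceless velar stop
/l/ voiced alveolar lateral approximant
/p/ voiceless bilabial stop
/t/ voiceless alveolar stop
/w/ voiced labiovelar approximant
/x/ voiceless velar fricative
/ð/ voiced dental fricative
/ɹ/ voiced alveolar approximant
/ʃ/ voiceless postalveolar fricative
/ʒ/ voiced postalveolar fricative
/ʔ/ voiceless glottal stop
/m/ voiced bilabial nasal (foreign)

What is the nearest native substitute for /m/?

p

/p/ is closest: manner differs (nasal→stop, +4), place distance 0 (bilabial→bilabial), voicing differs (+1); total 5. Next closest is /f/ at distance 6.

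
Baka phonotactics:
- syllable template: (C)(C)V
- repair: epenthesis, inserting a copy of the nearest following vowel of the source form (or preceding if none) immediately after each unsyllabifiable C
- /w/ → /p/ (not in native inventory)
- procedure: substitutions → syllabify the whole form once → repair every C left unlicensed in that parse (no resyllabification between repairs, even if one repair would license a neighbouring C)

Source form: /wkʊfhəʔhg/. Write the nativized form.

pkʊfhəʔəhəgə

Substitution: /w/ → /p/, giving /pkʊfhəʔhg/.
The consonants /ʔ/, /h/, /g/ cannot be parsed into a legal (C)(C)V syllable (no codas are permitted; onsets may contain at most 2 consonants).
Inserting the epenthetic vowel yields /ʔ/ → /ʔə/, /h/ → /hə/, /g/ → /gə/.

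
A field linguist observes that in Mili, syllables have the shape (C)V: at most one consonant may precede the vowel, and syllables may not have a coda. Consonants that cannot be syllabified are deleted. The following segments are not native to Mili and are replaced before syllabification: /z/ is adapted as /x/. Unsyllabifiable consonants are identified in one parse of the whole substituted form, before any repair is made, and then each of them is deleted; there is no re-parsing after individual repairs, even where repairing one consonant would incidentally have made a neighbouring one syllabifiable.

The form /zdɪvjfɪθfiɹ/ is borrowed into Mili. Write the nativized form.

dɪfɪfi

Substitution: /z/ → /x/, giving /xdɪvjfɪθfiɹ/.
Syllabifying with onset maximization leaves /x/, /v/, /j/, /θ/, /ɹ/ stranded (no codas are permitted; onsets are limited to one consonant).
Each unlicensed consonant is deleted: /x/, /v/, /j/, /θ/, /ɹ/.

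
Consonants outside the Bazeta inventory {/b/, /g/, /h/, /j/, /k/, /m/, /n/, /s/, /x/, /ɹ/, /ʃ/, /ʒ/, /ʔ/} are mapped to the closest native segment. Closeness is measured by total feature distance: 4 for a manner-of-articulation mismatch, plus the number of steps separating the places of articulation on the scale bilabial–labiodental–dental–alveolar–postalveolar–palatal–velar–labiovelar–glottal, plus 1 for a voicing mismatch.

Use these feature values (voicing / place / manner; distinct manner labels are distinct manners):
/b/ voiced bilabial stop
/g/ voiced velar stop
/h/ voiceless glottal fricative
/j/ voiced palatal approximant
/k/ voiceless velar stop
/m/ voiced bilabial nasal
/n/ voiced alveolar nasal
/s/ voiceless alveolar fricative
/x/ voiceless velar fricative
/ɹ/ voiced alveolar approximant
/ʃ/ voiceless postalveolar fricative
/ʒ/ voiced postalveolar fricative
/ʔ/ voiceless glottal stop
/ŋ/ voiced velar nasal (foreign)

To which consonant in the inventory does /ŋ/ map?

/n/ is closest: same manner (nasal), place distance 3 (velar→alveolar), same voicing; total 3. Next closest is /g/ at distance 4.

n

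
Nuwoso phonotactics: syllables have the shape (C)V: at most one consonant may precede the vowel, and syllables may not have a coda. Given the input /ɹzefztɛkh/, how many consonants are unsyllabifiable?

5

Under (C)V, the unsyllabifiable consonants are /ɹ/, /f/, /z/, /k/, /h/ (no codas are permitted; onsets are limited to one consonant).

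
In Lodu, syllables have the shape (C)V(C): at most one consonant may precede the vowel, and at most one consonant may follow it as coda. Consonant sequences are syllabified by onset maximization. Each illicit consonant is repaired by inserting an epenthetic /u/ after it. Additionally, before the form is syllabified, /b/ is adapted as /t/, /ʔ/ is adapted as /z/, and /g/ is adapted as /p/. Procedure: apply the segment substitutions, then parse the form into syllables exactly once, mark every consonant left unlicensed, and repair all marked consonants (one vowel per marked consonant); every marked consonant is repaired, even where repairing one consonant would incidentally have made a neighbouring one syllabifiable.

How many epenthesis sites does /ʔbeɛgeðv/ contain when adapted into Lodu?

After substitution the input is /zteɛpeðv/.
The unsyllabifiable consonants are /z/, /v/; each receives one epenthetic vowel.

2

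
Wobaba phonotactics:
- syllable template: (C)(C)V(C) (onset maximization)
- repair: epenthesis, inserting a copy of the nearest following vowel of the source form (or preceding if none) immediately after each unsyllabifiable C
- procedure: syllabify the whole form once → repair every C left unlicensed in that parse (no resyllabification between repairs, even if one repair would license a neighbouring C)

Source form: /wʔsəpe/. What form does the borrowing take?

wəʔsəpe

Under (C)(C)V(C), the unsyllabifiable consonants are /w/ (at most one coda consonant is licensed; onsets may contain at most 2 consonants).
Each unlicensed consonant becomes the onset of a new syllable: /w/ → /wə/.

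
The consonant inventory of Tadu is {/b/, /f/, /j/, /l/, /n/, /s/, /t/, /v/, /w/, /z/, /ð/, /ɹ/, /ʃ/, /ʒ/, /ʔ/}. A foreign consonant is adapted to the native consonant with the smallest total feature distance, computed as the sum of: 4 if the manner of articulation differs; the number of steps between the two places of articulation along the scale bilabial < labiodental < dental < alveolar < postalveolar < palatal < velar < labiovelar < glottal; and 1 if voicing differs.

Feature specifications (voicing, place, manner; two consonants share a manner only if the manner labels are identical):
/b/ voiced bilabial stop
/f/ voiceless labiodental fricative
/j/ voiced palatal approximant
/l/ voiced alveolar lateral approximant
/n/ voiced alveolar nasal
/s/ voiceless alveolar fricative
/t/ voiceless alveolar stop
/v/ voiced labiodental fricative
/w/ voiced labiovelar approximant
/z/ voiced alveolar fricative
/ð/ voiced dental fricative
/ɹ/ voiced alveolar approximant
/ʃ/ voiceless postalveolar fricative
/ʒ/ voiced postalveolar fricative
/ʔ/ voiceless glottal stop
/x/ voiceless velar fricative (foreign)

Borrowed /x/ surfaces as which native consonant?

ʃ

/ʃ/ is closest: same manner (fricative), place distance 2 (velar→postalveolar), same voicing; total 2. Next closest is /s/ at distance 3.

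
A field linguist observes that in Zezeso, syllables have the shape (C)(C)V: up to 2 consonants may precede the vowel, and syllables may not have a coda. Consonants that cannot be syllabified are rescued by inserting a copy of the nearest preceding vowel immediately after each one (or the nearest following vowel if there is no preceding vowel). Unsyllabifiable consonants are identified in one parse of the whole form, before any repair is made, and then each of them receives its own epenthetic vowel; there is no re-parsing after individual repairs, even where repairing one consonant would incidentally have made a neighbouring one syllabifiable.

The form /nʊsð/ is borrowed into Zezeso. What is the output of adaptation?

nʊsʊðʊ

Under (C)(C)V, the unsyllabifiable consonants are /s/, /ð/ (no codas are permitted; onsets may contain at most 2 consonants).
Inserting the epenthetic vowel yields /s/ → /sʊ/, /ð/ → /ðʊ/.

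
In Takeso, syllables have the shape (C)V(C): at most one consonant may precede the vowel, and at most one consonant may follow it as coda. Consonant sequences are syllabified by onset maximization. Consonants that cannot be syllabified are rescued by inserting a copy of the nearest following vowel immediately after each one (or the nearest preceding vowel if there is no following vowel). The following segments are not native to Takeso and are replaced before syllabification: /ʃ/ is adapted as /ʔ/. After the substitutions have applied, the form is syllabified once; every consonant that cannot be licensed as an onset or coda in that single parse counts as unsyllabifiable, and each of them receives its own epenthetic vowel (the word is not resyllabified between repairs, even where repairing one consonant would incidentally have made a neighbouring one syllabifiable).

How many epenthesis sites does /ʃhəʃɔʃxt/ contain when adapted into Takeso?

After substitution the input is /ʔhəʔɔʔxt/.
The unsyllabifiable consonants are /ʔ/, /x/, /t/; each receives one epenthetic vowel.

3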